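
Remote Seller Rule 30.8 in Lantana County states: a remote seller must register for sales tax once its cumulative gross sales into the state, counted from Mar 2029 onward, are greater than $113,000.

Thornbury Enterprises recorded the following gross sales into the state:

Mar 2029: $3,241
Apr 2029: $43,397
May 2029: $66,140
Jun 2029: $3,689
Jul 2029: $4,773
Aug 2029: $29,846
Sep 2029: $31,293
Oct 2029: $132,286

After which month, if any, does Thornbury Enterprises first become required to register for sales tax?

Through Mar 2029: $3,241
Through Apr 2029: $46,638
Through May 2029: $112,778
Through Jun 2029: $116,467 ← exceeds threshold

Jun 2029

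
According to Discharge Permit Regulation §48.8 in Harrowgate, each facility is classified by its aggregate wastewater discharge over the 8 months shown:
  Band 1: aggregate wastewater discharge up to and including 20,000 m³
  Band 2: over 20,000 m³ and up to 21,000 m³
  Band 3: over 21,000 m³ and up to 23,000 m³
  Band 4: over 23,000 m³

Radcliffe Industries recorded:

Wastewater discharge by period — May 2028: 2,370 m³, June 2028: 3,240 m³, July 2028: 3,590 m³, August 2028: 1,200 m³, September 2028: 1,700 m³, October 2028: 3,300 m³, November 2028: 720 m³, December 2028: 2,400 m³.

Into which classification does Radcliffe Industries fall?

Band 1

Aggregate wastewater discharge: 2,370 m³ + 3,240 m³ + 3,590 m³ + 1,200 m³ + 1,700 m³ + 3,300 m³ + 720 m³ + 2,400 m³ = 18,520 m³.
18,520 m³ ≤ 20,000 m³, so Band 1 applies.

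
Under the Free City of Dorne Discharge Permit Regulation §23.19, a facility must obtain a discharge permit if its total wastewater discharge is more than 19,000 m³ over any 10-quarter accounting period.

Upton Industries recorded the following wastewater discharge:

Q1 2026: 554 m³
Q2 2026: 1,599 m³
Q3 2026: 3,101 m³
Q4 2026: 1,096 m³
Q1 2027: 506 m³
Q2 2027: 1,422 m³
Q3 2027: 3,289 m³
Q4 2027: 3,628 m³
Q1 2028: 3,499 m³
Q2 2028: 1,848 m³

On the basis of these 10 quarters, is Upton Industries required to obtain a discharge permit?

Yes

Total wastewater discharge: 554 m³ + 1,599 m³ + 3,101 m³ + 1,096 m³ + 506 m³ + 1,422 m³ + 3,289 m³ + 3,628 m³ + 3,499 m³ + 1,848 m³ = 20,542 m³.
20,542 m³ > 19,000 m³, so the threshold is exceeded.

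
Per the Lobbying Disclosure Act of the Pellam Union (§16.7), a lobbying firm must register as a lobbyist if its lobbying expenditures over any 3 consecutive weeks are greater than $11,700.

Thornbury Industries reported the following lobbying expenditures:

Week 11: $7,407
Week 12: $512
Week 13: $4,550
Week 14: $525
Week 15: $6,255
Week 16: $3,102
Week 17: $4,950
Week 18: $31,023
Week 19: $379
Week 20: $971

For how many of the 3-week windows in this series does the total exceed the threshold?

Week 11–Week 13: $7,407 + $512 + $4,550 = $12,469 (over)
Week 12–Week 14: $512 + $4,550 + $525 = $5,587 (under)
Week 13–Week 15: $4,550 + $525 + $6,255 = $11,330 (under)
Week 14–Week 16: $525 + $6,255 + $3,102 = $9,882 (under)
Week 15–Week 17: $6,255 + $3,102 + $4,950 = $14,307 (over)
Week 16–Week 18: $3,102 + $4,950 + $31,023 = $39,075 (over)
Week 17–Week 19: $4,950 + $31,023 + $379 = $36,352 (over)
Week 18–Week 20: $31,023 + $379 + $971 = $32,373 (over)
5 windows exceed the threshold.

5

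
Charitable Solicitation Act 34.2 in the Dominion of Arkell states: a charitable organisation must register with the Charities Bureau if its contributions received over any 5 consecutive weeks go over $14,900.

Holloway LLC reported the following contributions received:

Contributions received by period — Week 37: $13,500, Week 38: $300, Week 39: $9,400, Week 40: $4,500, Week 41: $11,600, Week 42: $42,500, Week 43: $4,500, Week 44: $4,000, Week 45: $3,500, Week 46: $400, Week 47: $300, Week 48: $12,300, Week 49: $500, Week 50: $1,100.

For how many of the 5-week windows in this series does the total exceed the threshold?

Week 37–Week 41: $13,500 + $300 + $9,400 + $4,500 + $11,600 = $39,300 (over)
Week 38–Week 42: $300 + $9,400 + $4,500 + $11,600 + $42,500 = $68,300 (over)
Week 39–Week 43: $9,400 + $4,500 + $11,600 + $42,500 + $4,500 = $72,500 (over)
Week 40–Week 44: $4,500 + $11,600 + $42,500 + $4,500 + $4,000 = $67,100 (over)
Week 41–Week 45: $11,600 + $42,500 + $4,500 + $4,000 + $3,500 = $66,100 (over)
Week 42–Week 46: $42,500 + $4,500 + $4,000 + $3,500 + $400 = $54,900 (over)
Week 43–Week 47: $4,500 + $4,000 + $3,500 + $400 + $300 = $12,700 (under)
Week 44–Week 48: $4,000 + $3,500 + $400 + $300 + $12,300 = $20,500 (over)
Week 45–Week 49: $3,500 + $400 + $300 + $12,300 + $500 = $17,000 (over)
Week 46–Week 50: $400 + $300 + $12,300 + $500 + $1,100 = $14,600 (under)
8 windows exceed the threshold.

8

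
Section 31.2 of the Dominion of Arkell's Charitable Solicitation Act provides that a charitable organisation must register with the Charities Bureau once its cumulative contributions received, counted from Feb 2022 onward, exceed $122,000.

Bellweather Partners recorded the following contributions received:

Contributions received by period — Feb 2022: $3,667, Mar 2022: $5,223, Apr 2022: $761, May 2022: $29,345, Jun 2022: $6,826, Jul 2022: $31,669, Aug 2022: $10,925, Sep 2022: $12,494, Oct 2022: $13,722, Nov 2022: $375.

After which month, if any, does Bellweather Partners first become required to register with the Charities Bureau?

Not triggered

Through Feb 2022: $3,667
Through Mar 2022: $8,890
Through Apr 2022: $9,651
Through May 2022: $38,996
Through Jun 2022: $45,822
Through Jul 2022: $77,491
Through Aug 2022: $88,416
Through Sep 2022: $100,910
Through Oct 2022: $114,632
Through Nov 2022: $115,007
Final cumulative total $115,007 ≤ $122,000; the threshold is never exceeded.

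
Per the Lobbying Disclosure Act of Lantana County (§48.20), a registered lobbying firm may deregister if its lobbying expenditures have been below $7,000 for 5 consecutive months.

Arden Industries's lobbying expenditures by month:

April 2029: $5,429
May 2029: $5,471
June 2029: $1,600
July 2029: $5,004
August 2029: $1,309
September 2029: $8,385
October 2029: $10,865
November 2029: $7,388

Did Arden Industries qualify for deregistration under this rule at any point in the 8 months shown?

Yes

Months below $7,000: April 2029, May 2029, June 2029, July 2029, August 2029.
Longest run of consecutive months below the threshold: 5.
5 ≥ 5, so Arden Industries became eligible.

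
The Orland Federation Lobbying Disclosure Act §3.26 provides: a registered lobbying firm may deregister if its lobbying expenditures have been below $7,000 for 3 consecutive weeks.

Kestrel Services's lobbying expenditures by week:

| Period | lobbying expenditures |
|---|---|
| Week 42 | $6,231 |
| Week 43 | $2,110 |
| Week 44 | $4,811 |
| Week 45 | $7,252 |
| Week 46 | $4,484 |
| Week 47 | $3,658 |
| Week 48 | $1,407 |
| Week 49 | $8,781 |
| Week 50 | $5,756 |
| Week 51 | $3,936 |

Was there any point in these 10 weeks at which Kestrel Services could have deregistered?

Weeks below $7,000: Week 42, Week 43, Week 44, Week 46, Week 47, Week 48, Week 50, Week 51.
Longest run of consecutive weeks below the threshold: 3.
3 ≥ 3, so Kestrel Services became eligible.

Yes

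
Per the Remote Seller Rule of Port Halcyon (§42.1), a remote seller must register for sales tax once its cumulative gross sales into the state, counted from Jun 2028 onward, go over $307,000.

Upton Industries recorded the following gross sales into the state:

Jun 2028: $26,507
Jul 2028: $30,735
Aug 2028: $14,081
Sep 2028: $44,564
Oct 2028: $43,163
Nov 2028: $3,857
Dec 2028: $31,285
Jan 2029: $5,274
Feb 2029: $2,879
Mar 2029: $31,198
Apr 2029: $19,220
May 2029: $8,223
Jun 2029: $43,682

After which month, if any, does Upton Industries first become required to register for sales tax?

Not triggered

Through Jun 2028: $26,507
Through Jul 2028: $57,242
Through Aug 2028: $71,323
Through Sep 2028: $115,887
Through Oct 2028: $159,050
Through Nov 2028: $162,907
Through Dec 2028: $194,192
Through Jan 2029: $199,466
Through Feb 2029: $202,345
Through Mar 2029: $233,543
Through Apr 2029: $252,763
Through May 2029: $260,986
Through Jun 2029: $304,668
Final cumulative total $304,668 ≤ $307,000; the threshold is never exceeded.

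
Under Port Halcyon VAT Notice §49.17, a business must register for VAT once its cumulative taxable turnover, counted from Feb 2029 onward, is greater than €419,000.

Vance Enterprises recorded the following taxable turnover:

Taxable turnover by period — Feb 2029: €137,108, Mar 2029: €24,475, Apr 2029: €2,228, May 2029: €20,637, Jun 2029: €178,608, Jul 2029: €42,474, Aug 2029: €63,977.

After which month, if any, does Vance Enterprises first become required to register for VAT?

Through Feb 2029: €137,108
Through Mar 2029: €161,583
Through Apr 2029: €163,811
Through May 2029: €184,448
Through Jun 2029: €363,056
Through Jul 2029: €405,530
Through Aug 2029: €469,507 ← exceeds threshold

Aug 2029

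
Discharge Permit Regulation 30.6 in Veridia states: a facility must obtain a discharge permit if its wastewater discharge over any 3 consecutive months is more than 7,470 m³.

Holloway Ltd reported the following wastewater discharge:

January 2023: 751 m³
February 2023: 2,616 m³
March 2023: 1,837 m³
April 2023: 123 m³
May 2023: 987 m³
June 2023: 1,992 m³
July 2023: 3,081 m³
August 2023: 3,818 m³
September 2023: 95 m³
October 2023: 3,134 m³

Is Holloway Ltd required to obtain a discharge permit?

January 2023–March 2023: 751 m³ + 2,616 m³ + 1,837 m³ = 5,204 m³ (under)
February 2023–April 2023: 2,616 m³ + 1,837 m³ + 123 m³ = 4,576 m³ (under)
March 2023–May 2023: 1,837 m³ + 123 m³ + 987 m³ = 2,947 m³ (under)
April 2023–June 2023: 123 m³ + 987 m³ + 1,992 m³ = 3,102 m³ (under)
May 2023–July 2023: 987 m³ + 1,992 m³ + 3,081 m³ = 6,060 m³ (under)
June 2023–August 2023: 1,992 m³ + 3,081 m³ + 3,818 m³ = 8,891 m³ (over)
July 2023–September 2023: 3,081 m³ + 3,818 m³ + 95 m³ = 6,994 m³ (under)
August 2023–October 2023: 3,818 m³ + 95 m³ + 3,134 m³ = 7,047 m³ (under)
At least one window exceeds 7,470 m³.

Yes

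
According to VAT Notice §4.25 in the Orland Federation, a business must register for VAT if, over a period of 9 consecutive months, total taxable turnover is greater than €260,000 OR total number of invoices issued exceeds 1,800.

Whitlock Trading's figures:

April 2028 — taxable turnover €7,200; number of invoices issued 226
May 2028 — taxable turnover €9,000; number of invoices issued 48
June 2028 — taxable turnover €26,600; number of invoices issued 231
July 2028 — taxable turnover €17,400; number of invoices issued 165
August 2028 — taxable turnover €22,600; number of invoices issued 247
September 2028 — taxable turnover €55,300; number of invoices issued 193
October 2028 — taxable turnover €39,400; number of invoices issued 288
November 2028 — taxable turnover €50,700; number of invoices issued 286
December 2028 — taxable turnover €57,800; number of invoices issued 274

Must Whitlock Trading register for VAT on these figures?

Total taxable turnover: €7,200 + €9,000 + €26,600 + €17,400 + €22,600 + €55,300 + €39,400 + €50,700 + €57,800 = €286,000 (> €260,000).
Total number of invoices issued: 226 + 48 + 231 + 165 + 247 + 193 + 288 + 286 + 274 = 1,958 (> 1,800).
The test is 'or': at least one threshold is exceeded.

Yes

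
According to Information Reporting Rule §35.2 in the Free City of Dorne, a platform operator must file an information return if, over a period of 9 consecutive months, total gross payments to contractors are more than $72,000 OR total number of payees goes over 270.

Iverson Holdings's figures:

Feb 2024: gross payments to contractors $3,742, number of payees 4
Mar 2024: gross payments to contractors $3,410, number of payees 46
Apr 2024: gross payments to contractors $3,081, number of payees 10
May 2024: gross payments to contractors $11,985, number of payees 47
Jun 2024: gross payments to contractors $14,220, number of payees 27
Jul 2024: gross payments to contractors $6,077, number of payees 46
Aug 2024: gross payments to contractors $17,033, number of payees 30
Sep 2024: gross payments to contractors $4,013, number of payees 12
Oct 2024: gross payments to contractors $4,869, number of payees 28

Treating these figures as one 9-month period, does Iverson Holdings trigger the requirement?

No

Total gross payments to contractors: $3,742 + $3,410 + $3,081 + $11,985 + $14,220 + $6,077 + $17,033 + $4,013 + $4,869 = $68,430 (≤ $72,000).
Total number of payees: 4 + 46 + 10 + 47 + 27 + 46 + 30 + 12 + 28 = 250 (≤ 270).
The test is 'or': neither threshold is exceeded.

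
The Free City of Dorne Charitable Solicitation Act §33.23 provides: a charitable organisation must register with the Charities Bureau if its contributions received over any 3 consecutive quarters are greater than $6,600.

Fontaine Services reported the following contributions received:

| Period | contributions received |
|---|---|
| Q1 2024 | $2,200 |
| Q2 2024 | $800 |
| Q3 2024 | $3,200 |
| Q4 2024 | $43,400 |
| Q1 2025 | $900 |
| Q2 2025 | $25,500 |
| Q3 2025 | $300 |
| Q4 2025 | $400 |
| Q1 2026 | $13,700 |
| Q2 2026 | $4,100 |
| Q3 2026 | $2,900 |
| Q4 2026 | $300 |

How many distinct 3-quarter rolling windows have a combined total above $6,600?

9

Q1 2024–Q3 2024: $2,200 + $800 + $3,200 = $6,200 (under)
Q2 2024–Q4 2024: $800 + $3,200 + $43,400 = $47,400 (over)
Q3 2024–Q1 2025: $3,200 + $43,400 + $900 = $47,500 (over)
Q4 2024–Q2 2025: $43,400 + $900 + $25,500 = $69,800 (over)
Q1 2025–Q3 2025: $900 + $25,500 + $300 = $26,700 (over)
Q2 2025–Q4 2025: $25,500 + $300 + $400 = $26,200 (over)
Q3 2025–Q1 2026: $300 + $400 + $13,700 = $14,400 (over)
Q4 2025–Q2 2026: $400 + $13,700 + $4,100 = $18,200 (over)
Q1 2026–Q3 2026: $13,700 + $4,100 + $2,900 = $20,700 (over)
Q2 2026–Q4 2026: $4,100 + $2,900 + $300 = $7,300 (over)
9 windows exceed the threshold.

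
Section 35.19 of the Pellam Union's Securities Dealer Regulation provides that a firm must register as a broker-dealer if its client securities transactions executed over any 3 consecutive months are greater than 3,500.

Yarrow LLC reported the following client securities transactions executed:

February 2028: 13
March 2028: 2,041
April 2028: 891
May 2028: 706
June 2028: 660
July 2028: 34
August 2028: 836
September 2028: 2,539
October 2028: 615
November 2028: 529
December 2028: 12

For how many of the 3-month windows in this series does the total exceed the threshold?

February 2028–April 2028: 13 + 2,041 + 891 = 2,945 (under)
March 2028–May 2028: 2,041 + 891 + 706 = 3,638 (over)
April 2028–June 2028: 891 + 706 + 660 = 2,257 (under)
May 2028–July 2028: 706 + 660 + 34 = 1,400 (under)
June 2028–August 2028: 660 + 34 + 836 = 1,530 (under)
July 2028–September 2028: 34 + 836 + 2,539 = 3,409 (under)
August 2028–October 2028: 836 + 2,539 + 615 = 3,990 (over)
September 2028–November 2028: 2,539 + 615 + 529 = 3,683 (over)
October 2028–December 2028: 615 + 529 + 12 = 1,156 (under)
3 windows exceed the threshold.

3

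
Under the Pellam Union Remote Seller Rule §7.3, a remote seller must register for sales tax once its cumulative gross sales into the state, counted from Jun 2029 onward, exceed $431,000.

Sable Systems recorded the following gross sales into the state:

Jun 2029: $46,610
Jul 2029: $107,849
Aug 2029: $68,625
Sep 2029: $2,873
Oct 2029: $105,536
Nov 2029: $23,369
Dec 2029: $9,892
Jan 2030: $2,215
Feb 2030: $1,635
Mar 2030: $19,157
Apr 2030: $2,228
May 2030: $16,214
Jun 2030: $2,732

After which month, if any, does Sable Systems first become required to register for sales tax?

Not triggered

Through Jun 2029: $46,610
Through Jul 2029: $154,459
Through Aug 2029: $223,084
Through Sep 2029: $225,957
Through Oct 2029: $331,493
Through Nov 2029: $354,862
Through Dec 2029: $364,754
Through Jan 2030: $366,969
Through Feb 2030: $368,604
Through Mar 2030: $387,761
Through Apr 2030: $389,989
Through May 2030: $406,203
Through Jun 2030: $408,935
Final cumulative total $408,935 ≤ $431,000; the threshold is never exceeded.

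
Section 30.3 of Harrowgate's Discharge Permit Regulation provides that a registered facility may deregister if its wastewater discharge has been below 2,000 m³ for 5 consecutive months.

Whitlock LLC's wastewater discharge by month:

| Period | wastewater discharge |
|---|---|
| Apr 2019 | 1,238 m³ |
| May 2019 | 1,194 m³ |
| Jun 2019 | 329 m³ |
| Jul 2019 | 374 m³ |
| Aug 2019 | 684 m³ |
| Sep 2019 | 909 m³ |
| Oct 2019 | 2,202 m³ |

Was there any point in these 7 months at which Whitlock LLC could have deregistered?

Yes

Months below 2,000 m³: Apr 2019, May 2019, Jun 2019, Jul 2019, Aug 2019, Sep 2019.
Longest run of consecutive months below the threshold: 6.
6 ≥ 5, so Whitlock LLC became eligible.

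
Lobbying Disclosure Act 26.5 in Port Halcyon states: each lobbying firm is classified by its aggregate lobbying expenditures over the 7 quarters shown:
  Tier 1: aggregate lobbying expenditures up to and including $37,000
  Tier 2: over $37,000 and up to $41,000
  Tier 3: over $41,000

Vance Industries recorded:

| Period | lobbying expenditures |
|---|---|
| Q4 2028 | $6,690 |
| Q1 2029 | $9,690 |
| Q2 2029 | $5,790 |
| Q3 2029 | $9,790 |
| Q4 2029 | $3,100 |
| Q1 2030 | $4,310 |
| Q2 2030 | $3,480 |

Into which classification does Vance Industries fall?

Tier 3

Aggregate lobbying expenditures: $6,690 + $9,690 + $5,790 + $9,790 + $3,100 + $4,310 + $3,480 = $42,850.
$42,850 > $41,000, so Tier 3 applies.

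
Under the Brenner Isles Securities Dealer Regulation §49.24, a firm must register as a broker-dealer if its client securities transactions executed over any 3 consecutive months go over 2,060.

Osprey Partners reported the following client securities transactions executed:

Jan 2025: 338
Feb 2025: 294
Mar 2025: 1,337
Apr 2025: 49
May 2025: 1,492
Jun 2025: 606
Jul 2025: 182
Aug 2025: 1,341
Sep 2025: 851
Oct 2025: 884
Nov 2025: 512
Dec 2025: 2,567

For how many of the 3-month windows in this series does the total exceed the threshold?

Jan 2025–Mar 2025: 338 + 294 + 1,337 = 1,969 (under)
Feb 2025–Apr 2025: 294 + 1,337 + 49 = 1,680 (under)
Mar 2025–May 2025: 1,337 + 49 + 1,492 = 2,878 (over)
Apr 2025–Jun 2025: 49 + 1,492 + 606 = 2,147 (over)
May 2025–Jul 2025: 1,492 + 606 + 182 = 2,280 (over)
Jun 2025–Aug 2025: 606 + 182 + 1,341 = 2,129 (over)
Jul 2025–Sep 2025: 182 + 1,341 + 851 = 2,374 (over)
Aug 2025–Oct 2025: 1,341 + 851 + 884 = 3,076 (over)
Sep 2025–Nov 2025: 851 + 884 + 512 = 2,247 (over)
Oct 2025–Dec 2025: 884 + 512 + 2,567 = 3,963 (over)
8 windows exceed the threshold.

8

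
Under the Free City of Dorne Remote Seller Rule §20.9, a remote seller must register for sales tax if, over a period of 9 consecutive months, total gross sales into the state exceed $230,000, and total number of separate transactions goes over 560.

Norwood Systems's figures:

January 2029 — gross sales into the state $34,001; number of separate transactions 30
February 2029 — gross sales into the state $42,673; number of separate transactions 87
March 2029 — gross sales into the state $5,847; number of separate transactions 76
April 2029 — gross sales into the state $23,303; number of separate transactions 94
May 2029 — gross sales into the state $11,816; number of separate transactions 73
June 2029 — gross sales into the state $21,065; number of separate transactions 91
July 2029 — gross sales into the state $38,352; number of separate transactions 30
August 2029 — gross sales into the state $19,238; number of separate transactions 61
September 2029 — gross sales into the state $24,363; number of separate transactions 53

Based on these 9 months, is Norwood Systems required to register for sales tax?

No

Total gross sales into the state: $34,001 + $42,673 + $5,847 + $23,303 + $11,816 + $21,065 + $38,352 + $19,238 + $24,363 = $220,658 (≤ $230,000).
Total number of separate transactions: 30 + 87 + 76 + 94 + 73 + 91 + 30 + 61 + 53 = 595 (> 560).
The test is 'and': the rule requires both, and at least one is not exceeded.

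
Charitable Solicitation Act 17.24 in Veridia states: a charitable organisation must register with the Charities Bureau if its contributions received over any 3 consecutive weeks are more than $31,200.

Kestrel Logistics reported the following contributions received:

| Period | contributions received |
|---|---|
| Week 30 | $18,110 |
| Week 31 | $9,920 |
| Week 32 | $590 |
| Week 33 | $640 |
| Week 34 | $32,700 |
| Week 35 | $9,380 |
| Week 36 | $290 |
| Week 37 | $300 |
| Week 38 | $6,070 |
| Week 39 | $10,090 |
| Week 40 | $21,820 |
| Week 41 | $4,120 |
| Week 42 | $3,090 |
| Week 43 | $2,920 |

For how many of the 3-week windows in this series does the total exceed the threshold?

5

Week 30–Week 32: $18,110 + $9,920 + $590 = $28,620 (under)
Week 31–Week 33: $9,920 + $590 + $640 = $11,150 (under)
Week 32–Week 34: $590 + $640 + $32,700 = $33,930 (over)
Week 33–Week 35: $640 + $32,700 + $9,380 = $42,720 (over)
Week 34–Week 36: $32,700 + $9,380 + $290 = $42,370 (over)
Week 35–Week 37: $9,380 + $290 + $300 = $9,970 (under)
Week 36–Week 38: $290 + $300 + $6,070 = $6,660 (under)
Week 37–Week 39: $300 + $6,070 + $10,090 = $16,460 (under)
Week 38–Week 40: $6,070 + $10,090 + $21,820 = $37,980 (over)
Week 39–Week 41: $10,090 + $21,820 + $4,120 = $36,030 (over)
Week 40–Week 42: $21,820 + $4,120 + $3,090 = $29,030 (under)
Week 41–Week 43: $4,120 + $3,090 + $2,920 = $10,130 (under)
5 windows exceed the threshold.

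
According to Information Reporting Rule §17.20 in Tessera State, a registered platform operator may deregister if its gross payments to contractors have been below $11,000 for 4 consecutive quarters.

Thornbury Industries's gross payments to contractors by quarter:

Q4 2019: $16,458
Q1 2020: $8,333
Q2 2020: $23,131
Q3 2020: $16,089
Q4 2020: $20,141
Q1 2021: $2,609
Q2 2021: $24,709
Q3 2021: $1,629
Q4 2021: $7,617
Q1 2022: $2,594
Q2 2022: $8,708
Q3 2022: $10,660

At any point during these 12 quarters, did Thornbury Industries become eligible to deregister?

Yes

Quarters below $11,000: Q1 2020, Q1 2021, Q3 2021, Q4 2021, Q1 2022, Q2 2022, Q3 2022.
Longest run of consecutive quarters below the threshold: 5.
5 ≥ 4, so Thornbury Industries became eligible.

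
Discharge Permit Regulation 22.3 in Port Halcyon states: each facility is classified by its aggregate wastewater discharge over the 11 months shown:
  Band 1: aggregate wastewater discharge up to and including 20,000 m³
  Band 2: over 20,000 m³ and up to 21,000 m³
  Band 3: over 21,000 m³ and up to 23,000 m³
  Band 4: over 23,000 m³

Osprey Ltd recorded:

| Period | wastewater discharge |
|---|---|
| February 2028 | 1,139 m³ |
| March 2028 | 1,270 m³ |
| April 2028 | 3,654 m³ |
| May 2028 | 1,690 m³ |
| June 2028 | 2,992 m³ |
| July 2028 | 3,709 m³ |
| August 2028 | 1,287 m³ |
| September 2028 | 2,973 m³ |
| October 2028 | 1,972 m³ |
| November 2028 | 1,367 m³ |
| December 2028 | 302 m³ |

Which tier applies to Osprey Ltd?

Aggregate wastewater discharge: 1,139 m³ + 1,270 m³ + 3,654 m³ + 1,690 m³ + 2,992 m³ + 3,709 m³ + 1,287 m³ + 2,973 m³ + 1,972 m³ + 1,367 m³ + 302 m³ = 22,355 m³.
21,000 m³ < 22,355 m³ ≤ 23,000 m³, so Band 3 applies.

Band 3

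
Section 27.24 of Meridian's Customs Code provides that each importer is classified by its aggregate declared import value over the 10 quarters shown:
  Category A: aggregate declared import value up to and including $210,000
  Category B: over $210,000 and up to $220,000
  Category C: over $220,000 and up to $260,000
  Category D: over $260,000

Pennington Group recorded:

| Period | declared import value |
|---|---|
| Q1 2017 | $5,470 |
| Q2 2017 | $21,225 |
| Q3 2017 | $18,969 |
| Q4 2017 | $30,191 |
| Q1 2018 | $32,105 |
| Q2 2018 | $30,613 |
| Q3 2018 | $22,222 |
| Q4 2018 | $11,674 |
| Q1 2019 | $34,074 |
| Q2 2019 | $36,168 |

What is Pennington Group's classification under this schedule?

Aggregate declared import value: $5,470 + $21,225 + $18,969 + $30,191 + $32,105 + $30,613 + $22,222 + $11,674 + $34,074 + $36,168 = $242,711.
$220,000 < $242,711 ≤ $260,000, so Category C applies.

Category C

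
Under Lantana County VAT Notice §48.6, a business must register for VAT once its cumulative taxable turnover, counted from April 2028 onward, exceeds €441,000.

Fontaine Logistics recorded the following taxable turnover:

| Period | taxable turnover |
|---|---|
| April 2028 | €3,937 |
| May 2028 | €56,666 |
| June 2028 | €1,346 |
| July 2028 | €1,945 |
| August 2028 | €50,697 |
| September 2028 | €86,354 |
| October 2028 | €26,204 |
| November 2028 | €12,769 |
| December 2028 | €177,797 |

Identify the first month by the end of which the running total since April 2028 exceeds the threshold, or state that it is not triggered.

Not triggered

Through April 2028: €3,937
Through May 2028: €60,603
Through June 2028: €61,949
Through July 2028: €63,894
Through August 2028: €114,591
Through September 2028: €200,945
Through October 2028: €227,149
Through November 2028: €239,918
Through December 2028: €417,715
Final cumulative total €417,715 ≤ €441,000; the threshold is never exceeded.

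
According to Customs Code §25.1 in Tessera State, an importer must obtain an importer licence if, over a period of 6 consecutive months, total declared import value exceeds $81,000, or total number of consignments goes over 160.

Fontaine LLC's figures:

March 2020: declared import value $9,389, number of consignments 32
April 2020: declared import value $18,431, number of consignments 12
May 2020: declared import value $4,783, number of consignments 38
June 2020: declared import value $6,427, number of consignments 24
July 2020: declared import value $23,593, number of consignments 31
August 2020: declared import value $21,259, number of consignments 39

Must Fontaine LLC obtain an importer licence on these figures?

Total declared import value: $9,389 + $18,431 + $4,783 + $6,427 + $23,593 + $21,259 = $83,882 (> $81,000).
Total number of consignments: 32 + 12 + 38 + 24 + 31 + 39 = 176 (> 160).
The test is 'or': at least one threshold is exceeded.

Yes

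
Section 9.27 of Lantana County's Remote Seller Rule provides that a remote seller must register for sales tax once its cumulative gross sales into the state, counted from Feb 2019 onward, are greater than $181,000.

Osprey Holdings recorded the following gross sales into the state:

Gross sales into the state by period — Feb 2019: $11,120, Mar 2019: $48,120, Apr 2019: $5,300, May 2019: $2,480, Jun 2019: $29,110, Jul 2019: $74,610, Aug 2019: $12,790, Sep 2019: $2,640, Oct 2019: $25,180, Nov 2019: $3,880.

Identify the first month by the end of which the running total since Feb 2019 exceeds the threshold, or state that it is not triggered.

Through Feb 2019: $11,120
Through Mar 2019: $59,240
Through Apr 2019: $64,540
Through May 2019: $67,020
Through Jun 2019: $96,130
Through Jul 2019: $170,740
Through Aug 2019: $183,530 ← exceeds threshold

Aug 2019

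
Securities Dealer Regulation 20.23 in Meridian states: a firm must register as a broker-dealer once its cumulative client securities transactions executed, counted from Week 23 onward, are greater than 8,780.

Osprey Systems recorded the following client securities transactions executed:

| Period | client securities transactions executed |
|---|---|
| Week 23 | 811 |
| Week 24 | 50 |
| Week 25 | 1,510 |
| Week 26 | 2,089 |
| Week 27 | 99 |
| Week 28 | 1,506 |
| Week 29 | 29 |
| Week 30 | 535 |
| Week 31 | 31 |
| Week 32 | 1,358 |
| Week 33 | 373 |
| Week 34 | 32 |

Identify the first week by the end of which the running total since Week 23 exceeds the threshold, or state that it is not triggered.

Not triggered

Through Week 23: 811
Through Week 24: 861
Through Week 25: 2,371
Through Week 26: 4,460
Through Week 27: 4,559
Through Week 28: 6,065
Through Week 29: 6,094
Through Week 30: 6,629
Through Week 31: 6,660
Through Week 32: 8,018
Through Week 33: 8,391
Through Week 34: 8,423
Final cumulative total 8,423 ≤ 8,780; the threshold is never exceeded.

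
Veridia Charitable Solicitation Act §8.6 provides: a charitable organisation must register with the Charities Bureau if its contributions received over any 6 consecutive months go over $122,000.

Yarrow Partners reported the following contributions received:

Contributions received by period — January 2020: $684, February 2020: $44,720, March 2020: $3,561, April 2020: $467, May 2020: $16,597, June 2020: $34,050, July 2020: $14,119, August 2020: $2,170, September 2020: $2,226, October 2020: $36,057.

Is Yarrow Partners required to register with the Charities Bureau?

No

January 2020–June 2020: $684 + $44,720 + $3,561 + $467 + $16,597 + $34,050 = $100,079 (under)
February 2020–July 2020: $44,720 + $3,561 + $467 + $16,597 + $34,050 + $14,119 = $113,514 (under)
March 2020–August 2020: $3,561 + $467 + $16,597 + $34,050 + $14,119 + $2,170 = $70,964 (under)
April 2020–September 2020: $467 + $16,597 + $34,050 + $14,119 + $2,170 + $2,226 = $69,629 (under)
May 2020–October 2020: $16,597 + $34,050 + $14,119 + $2,170 + $2,226 + $36,057 = $105,219 (under)
No window exceeds $122,000.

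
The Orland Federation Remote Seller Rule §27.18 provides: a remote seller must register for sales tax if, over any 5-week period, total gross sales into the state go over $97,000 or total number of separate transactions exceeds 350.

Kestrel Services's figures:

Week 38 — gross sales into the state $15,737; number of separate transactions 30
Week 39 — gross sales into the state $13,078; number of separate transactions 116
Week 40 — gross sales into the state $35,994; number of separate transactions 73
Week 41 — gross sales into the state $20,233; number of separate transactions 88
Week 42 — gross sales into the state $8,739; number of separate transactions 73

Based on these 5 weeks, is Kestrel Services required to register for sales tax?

Total gross sales into the state: $15,737 + $13,078 + $35,994 + $20,233 + $8,739 = $93,781 (≤ $97,000).
Total number of separate transactions: 30 + 116 + 73 + 88 + 73 = 380 (> 350).
The test is 'or': at least one threshold is exceeded.

Yes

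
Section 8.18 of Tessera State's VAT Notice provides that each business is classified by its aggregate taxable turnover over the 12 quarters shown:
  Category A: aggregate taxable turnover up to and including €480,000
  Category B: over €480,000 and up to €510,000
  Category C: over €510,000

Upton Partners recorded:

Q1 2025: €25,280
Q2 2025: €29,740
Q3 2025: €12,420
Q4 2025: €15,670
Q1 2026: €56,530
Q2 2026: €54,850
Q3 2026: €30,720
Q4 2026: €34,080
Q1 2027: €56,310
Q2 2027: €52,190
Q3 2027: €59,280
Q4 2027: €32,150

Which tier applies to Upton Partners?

Aggregate taxable turnover: €25,280 + €29,740 + €12,420 + €15,670 + €56,530 + €54,850 + €30,720 + €34,080 + €56,310 + €52,190 + €59,280 + €32,150 = €459,220.
€459,220 ≤ €480,000, so Category A applies.

Category A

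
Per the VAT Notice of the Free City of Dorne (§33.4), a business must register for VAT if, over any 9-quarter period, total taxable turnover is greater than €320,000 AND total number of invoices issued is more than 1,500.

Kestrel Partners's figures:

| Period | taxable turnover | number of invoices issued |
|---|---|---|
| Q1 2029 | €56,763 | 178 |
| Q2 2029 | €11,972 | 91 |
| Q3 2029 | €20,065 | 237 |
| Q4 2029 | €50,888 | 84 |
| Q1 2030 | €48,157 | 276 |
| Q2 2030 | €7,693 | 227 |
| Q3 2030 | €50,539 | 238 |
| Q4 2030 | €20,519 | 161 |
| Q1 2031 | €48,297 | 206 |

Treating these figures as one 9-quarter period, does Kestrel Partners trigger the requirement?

Total taxable turnover: €56,763 + €11,972 + €20,065 + €50,888 + €48,157 + €7,693 + €50,539 + €20,519 + €48,297 = €314,893 (≤ €320,000).
Total number of invoices issued: 178 + 91 + 237 + 84 + 276 + 227 + 238 + 161 + 206 = 1,698 (> 1,500).
The test is 'and': the rule requires both, and at least one is not exceeded.

No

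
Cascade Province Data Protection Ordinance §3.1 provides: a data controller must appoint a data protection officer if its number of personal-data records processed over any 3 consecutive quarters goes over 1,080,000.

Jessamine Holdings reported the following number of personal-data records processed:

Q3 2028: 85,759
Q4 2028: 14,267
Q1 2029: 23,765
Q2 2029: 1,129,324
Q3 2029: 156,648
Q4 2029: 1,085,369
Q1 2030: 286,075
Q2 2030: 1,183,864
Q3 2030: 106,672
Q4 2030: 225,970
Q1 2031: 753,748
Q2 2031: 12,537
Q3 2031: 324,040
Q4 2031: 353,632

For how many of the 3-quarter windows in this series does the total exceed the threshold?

Q3 2028–Q1 2029: 85,759 + 14,267 + 23,765 = 123,791 (under)
Q4 2028–Q2 2029: 14,267 + 23,765 + 1,129,324 = 1,167,356 (over)
Q1 2029–Q3 2029: 23,765 + 1,129,324 + 156,648 = 1,309,737 (over)
Q2 2029–Q4 2029: 1,129,324 + 156,648 + 1,085,369 = 2,371,341 (over)
Q3 2029–Q1 2030: 156,648 + 1,085,369 + 286,075 = 1,528,092 (over)
Q4 2029–Q2 2030: 1,085,369 + 286,075 + 1,183,864 = 2,555,308 (over)
Q1 2030–Q3 2030: 286,075 + 1,183,864 + 106,672 = 1,576,611 (over)
Q2 2030–Q4 2030: 1,183,864 + 106,672 + 225,970 = 1,516,506 (over)
Q3 2030–Q1 2031: 106,672 + 225,970 + 753,748 = 1,086,390 (over)
Q4 2030–Q2 2031: 225,970 + 753,748 + 12,537 = 992,255 (under)
Q1 2031–Q3 2031: 753,748 + 12,537 + 324,040 = 1,090,325 (over)
Q2 2031–Q4 2031: 12,537 + 324,040 + 353,632 = 690,209 (under)
9 windows exceed the threshold.

9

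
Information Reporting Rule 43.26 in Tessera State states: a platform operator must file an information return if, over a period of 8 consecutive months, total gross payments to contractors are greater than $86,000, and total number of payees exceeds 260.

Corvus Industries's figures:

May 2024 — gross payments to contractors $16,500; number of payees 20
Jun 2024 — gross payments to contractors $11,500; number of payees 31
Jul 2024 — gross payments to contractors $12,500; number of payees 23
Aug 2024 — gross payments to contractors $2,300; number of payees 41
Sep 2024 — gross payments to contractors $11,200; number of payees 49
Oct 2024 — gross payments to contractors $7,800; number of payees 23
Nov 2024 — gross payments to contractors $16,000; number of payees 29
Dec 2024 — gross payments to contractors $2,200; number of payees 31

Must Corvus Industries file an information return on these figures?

No

Total gross payments to contractors: $16,500 + $11,500 + $12,500 + $2,300 + $11,200 + $7,800 + $16,000 + $2,200 = $80,000 (≤ $86,000).
Total number of payees: 20 + 31 + 23 + 41 + 49 + 23 + 29 + 31 = 247 (≤ 260).
The test is 'and': the rule requires both, and at least one is not exceeded.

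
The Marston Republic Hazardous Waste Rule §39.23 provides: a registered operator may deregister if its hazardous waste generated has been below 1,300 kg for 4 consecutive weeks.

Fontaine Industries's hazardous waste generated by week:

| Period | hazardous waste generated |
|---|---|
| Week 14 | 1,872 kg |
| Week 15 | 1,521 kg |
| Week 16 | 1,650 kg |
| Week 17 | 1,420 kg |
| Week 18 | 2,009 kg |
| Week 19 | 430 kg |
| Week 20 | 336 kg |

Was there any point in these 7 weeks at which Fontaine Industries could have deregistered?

No

Weeks below 1,300 kg: Week 19, Week 20.
Longest run of consecutive weeks below the threshold: 2.
2 < 4, so Fontaine Industries never became eligible.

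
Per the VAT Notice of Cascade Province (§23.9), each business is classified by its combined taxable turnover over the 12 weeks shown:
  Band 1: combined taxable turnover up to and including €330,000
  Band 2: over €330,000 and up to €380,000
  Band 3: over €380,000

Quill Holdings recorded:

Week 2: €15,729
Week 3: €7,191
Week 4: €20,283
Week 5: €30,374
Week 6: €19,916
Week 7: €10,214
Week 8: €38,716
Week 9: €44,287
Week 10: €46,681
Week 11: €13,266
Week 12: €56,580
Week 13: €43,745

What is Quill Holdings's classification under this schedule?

Band 2

Combined taxable turnover: €15,729 + €7,191 + €20,283 + €30,374 + €19,916 + €10,214 + €38,716 + €44,287 + €46,681 + €13,266 + €56,580 + €43,745 = €346,982.
€330,000 < €346,982 ≤ €380,000, so Band 2 applies.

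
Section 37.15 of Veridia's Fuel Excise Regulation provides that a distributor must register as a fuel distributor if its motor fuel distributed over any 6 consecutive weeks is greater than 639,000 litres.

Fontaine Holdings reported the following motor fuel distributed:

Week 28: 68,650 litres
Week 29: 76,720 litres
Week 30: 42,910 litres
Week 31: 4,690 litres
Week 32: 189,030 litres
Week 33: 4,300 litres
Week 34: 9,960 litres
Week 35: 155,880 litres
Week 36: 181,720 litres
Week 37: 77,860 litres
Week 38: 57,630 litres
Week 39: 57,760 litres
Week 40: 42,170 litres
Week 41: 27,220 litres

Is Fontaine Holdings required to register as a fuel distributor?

Week 28–Week 33: 68,650 litres + 76,720 litres + 42,910 litres + 4,690 litres + 189,030 litres + 4,300 litres = 386,300 litres (under)
Week 29–Week 34: 76,720 litres + 42,910 litres + 4,690 litres + 189,030 litres + 4,300 litres + 9,960 litres = 327,610 litres (under)
Week 30–Week 35: 42,910 litres + 4,690 litres + 189,030 litres + 4,300 litres + 9,960 litres + 155,880 litres = 406,770 litres (under)
Week 31–Week 36: 4,690 litres + 189,030 litres + 4,300 litres + 9,960 litres + 155,880 litres + 181,720 litres = 545,580 litres (under)
Week 32–Week 37: 189,030 litres + 4,300 litres + 9,960 litres + 155,880 litres + 181,720 litres + 77,860 litres = 618,750 litres (under)
Week 33–Week 38: 4,300 litres + 9,960 litres + 155,880 litres + 181,720 litres + 77,860 litres + 57,630 litres = 487,350 litres (under)
Week 34–Week 39: 9,960 litres + 155,880 litres + 181,720 litres + 77,860 litres + 57,630 litres + 57,760 litres = 540,810 litres (under)
Week 35–Week 40: 155,880 litres + 181,720 litres + 77,860 litres + 57,630 litres + 57,760 litres + 42,170 litres = 573,020 litres (under)
Week 36–Week 41: 181,720 litres + 77,860 litres + 57,630 litres + 57,760 litres + 42,170 litres + 27,220 litres = 444,360 litres (under)
No window exceeds 639,000 litres.

No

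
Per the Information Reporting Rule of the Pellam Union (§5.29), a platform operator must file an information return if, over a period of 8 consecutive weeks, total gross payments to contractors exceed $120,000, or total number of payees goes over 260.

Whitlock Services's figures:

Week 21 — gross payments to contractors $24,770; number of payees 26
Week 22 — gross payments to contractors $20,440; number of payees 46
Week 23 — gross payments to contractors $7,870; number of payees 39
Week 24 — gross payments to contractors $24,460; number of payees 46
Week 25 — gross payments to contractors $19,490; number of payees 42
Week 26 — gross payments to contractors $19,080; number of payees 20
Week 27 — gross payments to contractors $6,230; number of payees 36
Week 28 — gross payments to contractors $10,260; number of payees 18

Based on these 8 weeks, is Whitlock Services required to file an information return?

Yes

Total gross payments to contractors: $24,770 + $20,440 + $7,870 + $24,460 + $19,490 + $19,080 + $6,230 + $10,260 = $132,600 (> $120,000).
Total number of payees: 26 + 46 + 39 + 46 + 42 + 20 + 36 + 18 = 273 (> 260).
The test is 'or': at least one threshold is exceeded.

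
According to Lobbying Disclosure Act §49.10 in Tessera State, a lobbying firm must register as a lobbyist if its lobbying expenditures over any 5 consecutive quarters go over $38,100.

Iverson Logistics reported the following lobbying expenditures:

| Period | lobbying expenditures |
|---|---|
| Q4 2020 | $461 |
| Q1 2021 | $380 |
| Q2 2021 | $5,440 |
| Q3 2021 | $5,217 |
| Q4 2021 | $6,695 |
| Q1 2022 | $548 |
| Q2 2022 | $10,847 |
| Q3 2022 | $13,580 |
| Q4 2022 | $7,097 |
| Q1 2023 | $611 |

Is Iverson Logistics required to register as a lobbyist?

Q4 2020–Q4 2021: $461 + $380 + $5,440 + $5,217 + $6,695 = $18,193 (under)
Q1 2021–Q1 2022: $380 + $5,440 + $5,217 + $6,695 + $548 = $18,280 (under)
Q2 2021–Q2 2022: $5,440 + $5,217 + $6,695 + $548 + $10,847 = $28,747 (under)
Q3 2021–Q3 2022: $5,217 + $6,695 + $548 + $10,847 + $13,580 = $36,887 (under)
Q4 2021–Q4 2022: $6,695 + $548 + $10,847 + $13,580 + $7,097 = $38,767 (over)
Q1 2022–Q1 2023: $548 + $10,847 + $13,580 + $7,097 + $611 = $32,683 (under)
At least one window exceeds $38,100.

Yes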